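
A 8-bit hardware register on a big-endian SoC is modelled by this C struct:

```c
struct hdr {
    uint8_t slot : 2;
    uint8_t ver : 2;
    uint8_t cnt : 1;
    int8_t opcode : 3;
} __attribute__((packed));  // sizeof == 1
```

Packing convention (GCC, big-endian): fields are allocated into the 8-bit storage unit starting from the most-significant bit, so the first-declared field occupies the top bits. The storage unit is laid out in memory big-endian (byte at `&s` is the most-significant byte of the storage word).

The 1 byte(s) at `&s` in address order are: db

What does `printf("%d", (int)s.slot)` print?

3

[0]=0xdb (big-endian) → word 0xdb
slot:2 @ bit 6 → (0xdb>>6)&0x3 = 0x3  ←
ver:2 @ bit 4 → (0xdb>>4)&0x3 = 0x1
cnt:1 @ bit 3 → (0xdb>>3)&0x1 = 0x1
opcode:3 @ bit 0 → (0xdb>>0)&0x7 = 0x3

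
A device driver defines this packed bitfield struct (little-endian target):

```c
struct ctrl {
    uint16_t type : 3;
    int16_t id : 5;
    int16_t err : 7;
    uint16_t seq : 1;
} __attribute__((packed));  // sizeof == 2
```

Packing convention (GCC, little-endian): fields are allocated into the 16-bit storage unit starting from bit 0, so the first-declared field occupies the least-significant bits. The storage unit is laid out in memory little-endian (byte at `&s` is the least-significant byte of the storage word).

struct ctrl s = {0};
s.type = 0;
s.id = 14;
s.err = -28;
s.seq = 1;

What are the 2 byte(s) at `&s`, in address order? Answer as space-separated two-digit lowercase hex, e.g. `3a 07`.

[0+:3] type=0 & 0x7 = 0x0; word=0x0000
[3+:5] id=14 & 0x1f = 0xe; word=0x0070
[8+:7] err=-28 & 0x7f = 0x64; word=0x6470
[15+:1] seq=1 & 0x1 = 0x1; word=0xe470
word = 0xe470 → little-endian bytes:
  [0]=0x70  [1]=0xe4

70 e4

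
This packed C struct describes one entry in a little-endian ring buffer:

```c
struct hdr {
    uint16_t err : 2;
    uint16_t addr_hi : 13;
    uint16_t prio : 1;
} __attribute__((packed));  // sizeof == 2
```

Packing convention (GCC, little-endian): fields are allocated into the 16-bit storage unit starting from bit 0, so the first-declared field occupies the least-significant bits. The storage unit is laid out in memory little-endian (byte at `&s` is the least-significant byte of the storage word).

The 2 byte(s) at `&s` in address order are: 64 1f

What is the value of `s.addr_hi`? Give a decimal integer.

[0]=0x64 [1]=0x1f (little-endian) → word 0x1f64
err [0+:2] = (word>>0) & 0x3 = 0
addr_hi [2+:13] = (word>>2) & 0x1fff = 2009  ←
prio [15+:1] = (word>>15) & 0x1 = 0

2009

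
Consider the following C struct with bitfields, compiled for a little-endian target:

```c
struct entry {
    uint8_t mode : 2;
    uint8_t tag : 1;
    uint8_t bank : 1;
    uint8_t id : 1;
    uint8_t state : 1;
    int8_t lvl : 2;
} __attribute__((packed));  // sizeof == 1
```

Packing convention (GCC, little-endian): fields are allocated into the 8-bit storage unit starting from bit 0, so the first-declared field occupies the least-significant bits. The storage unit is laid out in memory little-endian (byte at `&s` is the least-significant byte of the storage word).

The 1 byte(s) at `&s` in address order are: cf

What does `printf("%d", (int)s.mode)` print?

[0]=0xcf (little-endian) → word 0xcf
mode [0+:2] = (word>>0) & 0x3 = 3  ←
tag [2+:1] = (word>>2) & 0x1 = 1
bank [3+:1] = (word>>3) & 0x1 = 1
id [4+:1] = (word>>4) & 0x1 = 0
state [5+:1] = (word>>5) & 0x1 = 0
lvl [6+:2] = (word>>6) & 0x3 = 3

3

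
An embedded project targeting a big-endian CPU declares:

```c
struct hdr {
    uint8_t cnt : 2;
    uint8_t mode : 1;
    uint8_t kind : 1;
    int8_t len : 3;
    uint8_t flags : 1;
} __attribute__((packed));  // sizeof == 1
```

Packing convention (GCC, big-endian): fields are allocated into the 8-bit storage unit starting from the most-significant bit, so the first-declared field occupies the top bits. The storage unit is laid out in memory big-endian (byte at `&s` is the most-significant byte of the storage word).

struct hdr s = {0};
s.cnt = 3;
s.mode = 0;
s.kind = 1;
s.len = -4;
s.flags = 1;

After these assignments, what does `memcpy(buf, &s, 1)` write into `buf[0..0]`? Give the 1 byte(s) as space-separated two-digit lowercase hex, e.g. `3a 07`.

cnt:2 = 3 → 0x3 << 6 → word 0xc0
mode:1 = 0 → 0x0 << 5 → word 0xc0
kind:1 = 1 → 0x1 << 4 → word 0xd0
len:3 = -4 → 0x4 << 1 → word 0xd8
flags:1 = 1 → 0x1 << 0 → word 0xd9
word = 0xd9 → big-endian bytes:
  [0]=0xd9

d9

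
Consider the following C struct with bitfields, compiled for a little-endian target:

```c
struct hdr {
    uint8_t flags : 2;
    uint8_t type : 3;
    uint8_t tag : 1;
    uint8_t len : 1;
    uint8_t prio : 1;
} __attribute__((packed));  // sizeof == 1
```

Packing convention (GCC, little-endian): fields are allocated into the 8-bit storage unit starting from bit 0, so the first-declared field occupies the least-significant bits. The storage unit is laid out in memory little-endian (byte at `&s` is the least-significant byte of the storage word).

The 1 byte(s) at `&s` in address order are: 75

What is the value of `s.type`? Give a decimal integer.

5

[0]=0x75 (little-endian) → word 0x75
flags [0+:2] = (word>>0) & 0x3 = 1
type [2+:3] = (word>>2) & 0x7 = 5  ←
tag [5+:1] = (word>>5) & 0x1 = 1
len [6+:1] = (word>>6) & 0x1 = 1
prio [7+:1] = (word>>7) & 0x1 = 0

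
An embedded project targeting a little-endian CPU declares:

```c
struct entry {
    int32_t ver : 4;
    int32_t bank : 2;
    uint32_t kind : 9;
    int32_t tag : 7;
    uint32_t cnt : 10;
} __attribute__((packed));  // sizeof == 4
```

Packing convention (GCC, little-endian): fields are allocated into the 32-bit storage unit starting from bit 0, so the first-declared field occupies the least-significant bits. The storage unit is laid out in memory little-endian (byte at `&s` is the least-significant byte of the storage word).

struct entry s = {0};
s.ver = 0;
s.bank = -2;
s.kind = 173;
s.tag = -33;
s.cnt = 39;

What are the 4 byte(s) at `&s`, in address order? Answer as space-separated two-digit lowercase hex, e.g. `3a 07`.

60 ab ef 09

[0+:4] ver=0 & 0xf = 0x0; word=0x00000000
[4+:2] bank=-2 & 0x3 = 0x2; word=0x00000020
[6+:9] kind=173 & 0x1ff = 0xad; word=0x00002b60
[15+:7] tag=-33 & 0x7f = 0x5f; word=0x002fab60
[22+:10] cnt=39 & 0x3ff = 0x27; word=0x09efab60
word = 0x09efab60 → little-endian bytes:
  [0]=0x60  [1]=0xab  [2]=0xef  [3]=0x09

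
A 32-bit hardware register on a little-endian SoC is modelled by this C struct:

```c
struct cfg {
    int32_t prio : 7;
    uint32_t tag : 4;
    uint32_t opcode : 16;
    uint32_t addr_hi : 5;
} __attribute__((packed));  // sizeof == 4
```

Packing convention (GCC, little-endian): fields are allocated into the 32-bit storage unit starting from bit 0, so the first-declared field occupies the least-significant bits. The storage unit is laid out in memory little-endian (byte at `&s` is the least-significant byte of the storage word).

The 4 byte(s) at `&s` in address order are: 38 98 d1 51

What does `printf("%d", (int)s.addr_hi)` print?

10

[0]=0x38 [1]=0x98 [2]=0xd1 [3]=0x51 (little-endian) → word 0x51d19838
prio:7 @ bit 0 → (0x51d19838>>0)&0x7f = 0x38
tag:4 @ bit 7 → (0x51d19838>>7)&0xf = 0x0
opcode:16 @ bit 11 → (0x51d19838>>11)&0xffff = 0x3a33
addr_hi:5 @ bit 27 → (0x51d19838>>27)&0x1f = 0xa  ←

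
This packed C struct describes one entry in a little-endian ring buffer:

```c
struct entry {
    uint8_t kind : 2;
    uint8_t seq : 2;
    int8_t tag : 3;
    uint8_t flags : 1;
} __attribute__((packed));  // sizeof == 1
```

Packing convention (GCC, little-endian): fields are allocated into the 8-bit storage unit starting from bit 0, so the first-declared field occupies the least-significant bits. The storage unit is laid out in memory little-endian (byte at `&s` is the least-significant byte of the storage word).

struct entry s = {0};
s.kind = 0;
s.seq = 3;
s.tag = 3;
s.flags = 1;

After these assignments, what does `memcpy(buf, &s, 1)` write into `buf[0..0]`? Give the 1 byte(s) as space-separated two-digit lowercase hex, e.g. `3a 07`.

bc

kind (2b) val=0 bits=0x0 at bit 0: 0x00
seq (2b) val=3 bits=0x3 at bit 2: 0x0c
tag (3b) val=3 bits=0x3 at bit 4: 0x3c
flags (1b) val=1 bits=0x1 at bit 7: 0xbc
word = 0xbc → little-endian bytes:
  [0]=0xbc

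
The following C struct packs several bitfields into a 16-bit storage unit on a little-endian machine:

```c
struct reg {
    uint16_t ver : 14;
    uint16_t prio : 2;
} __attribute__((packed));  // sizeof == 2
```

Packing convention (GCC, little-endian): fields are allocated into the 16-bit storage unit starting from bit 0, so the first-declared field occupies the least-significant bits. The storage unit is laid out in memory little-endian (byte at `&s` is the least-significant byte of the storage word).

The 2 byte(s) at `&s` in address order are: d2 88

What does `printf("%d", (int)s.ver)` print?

[0]=0xd2 [1]=0x88 (little-endian) → word 0x88d2
ver [0+:14] = (word>>0) & 0x3fff = 2258  ←
prio [14+:2] = (word>>14) & 0x3 = 2

2258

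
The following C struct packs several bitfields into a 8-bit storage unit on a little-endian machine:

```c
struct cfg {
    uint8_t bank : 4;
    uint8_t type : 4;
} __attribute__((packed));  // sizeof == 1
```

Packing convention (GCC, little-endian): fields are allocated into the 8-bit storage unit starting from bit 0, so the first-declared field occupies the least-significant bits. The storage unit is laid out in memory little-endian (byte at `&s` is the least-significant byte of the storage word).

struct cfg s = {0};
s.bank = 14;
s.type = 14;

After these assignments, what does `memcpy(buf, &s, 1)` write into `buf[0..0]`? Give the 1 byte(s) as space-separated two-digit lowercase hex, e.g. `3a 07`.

ee

[0+:4] bank=14 & 0xf = 0xe; word=0x0e
[4+:4] type=14 & 0xf = 0xe; word=0xee
word = 0xee → little-endian bytes:
  [0]=0xee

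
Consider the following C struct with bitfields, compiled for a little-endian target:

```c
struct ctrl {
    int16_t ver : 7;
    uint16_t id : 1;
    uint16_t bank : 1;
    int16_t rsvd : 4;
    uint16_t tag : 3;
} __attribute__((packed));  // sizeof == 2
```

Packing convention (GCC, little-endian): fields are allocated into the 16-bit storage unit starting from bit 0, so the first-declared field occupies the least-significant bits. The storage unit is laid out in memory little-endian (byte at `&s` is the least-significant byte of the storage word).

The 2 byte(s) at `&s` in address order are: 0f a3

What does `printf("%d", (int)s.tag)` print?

5

[0]=0x0f [1]=0xa3 (little-endian) → word 0xa30f
ver [0+:7] = (word>>0) & 0x7f = 15
id [7+:1] = (word>>7) & 0x1 = 0
bank [8+:1] = (word>>8) & 0x1 = 1
rsvd [9+:4] = (word>>9) & 0xf = 1
tag [13+:3] = (word>>13) & 0x7 = 5  ←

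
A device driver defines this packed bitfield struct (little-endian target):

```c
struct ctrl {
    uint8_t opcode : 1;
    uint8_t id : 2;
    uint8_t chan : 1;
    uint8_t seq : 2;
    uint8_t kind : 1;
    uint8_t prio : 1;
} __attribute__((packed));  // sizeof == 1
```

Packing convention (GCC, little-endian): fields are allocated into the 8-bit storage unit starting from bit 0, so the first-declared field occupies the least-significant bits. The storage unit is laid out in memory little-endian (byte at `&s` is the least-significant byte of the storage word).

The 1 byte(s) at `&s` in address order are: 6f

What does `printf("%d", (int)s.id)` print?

[0]=0x6f (little-endian) → word 0x6f
opcode [0+:1] = (word>>0) & 0x1 = 1
id [1+:2] = (word>>1) & 0x3 = 3  ←
chan [3+:1] = (word>>3) & 0x1 = 1
seq [4+:2] = (word>>4) & 0x3 = 2
kind [6+:1] = (word>>6) & 0x1 = 1
prio [7+:1] = (word>>7) & 0x1 = 0

3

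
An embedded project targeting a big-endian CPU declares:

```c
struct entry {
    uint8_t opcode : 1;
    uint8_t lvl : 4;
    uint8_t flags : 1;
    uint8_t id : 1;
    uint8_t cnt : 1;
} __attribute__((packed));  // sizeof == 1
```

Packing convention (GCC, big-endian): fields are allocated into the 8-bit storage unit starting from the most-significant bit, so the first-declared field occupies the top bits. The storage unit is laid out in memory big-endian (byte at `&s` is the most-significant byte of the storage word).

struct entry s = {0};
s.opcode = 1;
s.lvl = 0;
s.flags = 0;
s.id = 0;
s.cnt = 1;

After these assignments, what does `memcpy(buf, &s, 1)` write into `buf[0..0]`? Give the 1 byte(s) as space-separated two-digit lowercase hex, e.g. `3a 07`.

opcode (1b) val=1 bits=0x1 at bit 7: 0x80
lvl (4b) val=0 bits=0x0 at bit 3: 0x80
flags (1b) val=0 bits=0x0 at bit 2: 0x80
id (1b) val=0 bits=0x0 at bit 1: 0x80
cnt (1b) val=1 bits=0x1 at bit 0: 0x81
word = 0x81 → big-endian bytes:
  [0]=0x81

81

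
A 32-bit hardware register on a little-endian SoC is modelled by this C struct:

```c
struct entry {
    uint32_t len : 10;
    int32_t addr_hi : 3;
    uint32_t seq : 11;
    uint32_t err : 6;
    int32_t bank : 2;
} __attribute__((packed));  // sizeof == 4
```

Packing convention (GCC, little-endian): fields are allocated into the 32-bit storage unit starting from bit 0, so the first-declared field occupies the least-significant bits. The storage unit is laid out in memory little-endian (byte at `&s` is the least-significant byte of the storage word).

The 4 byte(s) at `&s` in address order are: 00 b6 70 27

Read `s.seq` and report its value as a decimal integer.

[0]=0x00 [1]=0xb6 [2]=0x70 [3]=0x27 (little-endian) → word 0x2770b600
len [0+:10] = (word>>0) & 0x3ff = 512
addr_hi [10+:3] = (word>>10) & 0x7 = 5
seq [13+:11] = (word>>13) & 0x7ff = 901  ←
err [24+:6] = (word>>24) & 0x3f = 39
bank [30+:2] = (word>>30) & 0x3 = 0

901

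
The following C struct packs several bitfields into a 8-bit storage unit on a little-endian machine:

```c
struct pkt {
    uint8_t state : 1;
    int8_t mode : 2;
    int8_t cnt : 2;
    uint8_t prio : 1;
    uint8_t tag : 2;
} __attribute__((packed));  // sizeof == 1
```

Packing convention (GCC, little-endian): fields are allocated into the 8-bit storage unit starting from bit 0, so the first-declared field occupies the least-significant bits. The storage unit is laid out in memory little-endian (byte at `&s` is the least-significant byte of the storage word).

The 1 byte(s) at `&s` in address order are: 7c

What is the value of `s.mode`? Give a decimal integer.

[0]=0x7c (little-endian) → word 0x7c
state:1 @ bit 0 → (0x7c>>0)&0x1 = 0x0
mode:2 @ bit 1 → (0x7c>>1)&0x3 = 0x2  ←
cnt:2 @ bit 3 → (0x7c>>3)&0x3 = 0x3
prio:1 @ bit 5 → (0x7c>>5)&0x1 = 0x1
tag:2 @ bit 6 → (0x7c>>6)&0x3 = 0x1
mode signed 2b, MSB=1: 2 - 4 = -2

-2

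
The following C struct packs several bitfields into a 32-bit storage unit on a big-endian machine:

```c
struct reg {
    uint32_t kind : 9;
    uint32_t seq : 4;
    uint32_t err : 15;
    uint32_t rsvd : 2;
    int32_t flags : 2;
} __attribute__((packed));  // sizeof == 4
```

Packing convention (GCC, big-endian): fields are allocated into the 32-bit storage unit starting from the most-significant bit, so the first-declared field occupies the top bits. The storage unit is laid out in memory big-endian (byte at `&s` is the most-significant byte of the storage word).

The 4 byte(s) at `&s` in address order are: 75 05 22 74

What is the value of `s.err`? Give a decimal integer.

[0]=0x75 [1]=0x05 [2]=0x22 [3]=0x74 (big-endian) → word 0x75052274
kind:9 @ bit 23 → (0x75052274>>23)&0x1ff = 0xea
seq:4 @ bit 19 → (0x75052274>>19)&0xf = 0x0
err:15 @ bit 4 → (0x75052274>>4)&0x7fff = 0x5227  ←
rsvd:2 @ bit 2 → (0x75052274>>2)&0x3 = 0x1
flags:2 @ bit 0 → (0x75052274>>0)&0x3 = 0x0

21031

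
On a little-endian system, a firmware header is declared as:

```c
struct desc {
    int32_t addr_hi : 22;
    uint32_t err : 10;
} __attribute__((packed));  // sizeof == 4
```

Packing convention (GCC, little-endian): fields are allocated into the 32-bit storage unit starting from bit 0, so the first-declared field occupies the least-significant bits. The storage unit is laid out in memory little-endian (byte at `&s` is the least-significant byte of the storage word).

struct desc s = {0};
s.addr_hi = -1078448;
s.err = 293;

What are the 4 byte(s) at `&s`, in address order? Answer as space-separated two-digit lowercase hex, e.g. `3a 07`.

addr_hi (22b) val=-1078448 bits=0x2f8b50 at bit 0: 0x002f8b50
err (10b) val=293 bits=0x125 at bit 22: 0x496f8b50
word = 0x496f8b50 → little-endian bytes:
  [0]=0x50  [1]=0x8b  [2]=0x6f  [3]=0x49

50 8b 6f 49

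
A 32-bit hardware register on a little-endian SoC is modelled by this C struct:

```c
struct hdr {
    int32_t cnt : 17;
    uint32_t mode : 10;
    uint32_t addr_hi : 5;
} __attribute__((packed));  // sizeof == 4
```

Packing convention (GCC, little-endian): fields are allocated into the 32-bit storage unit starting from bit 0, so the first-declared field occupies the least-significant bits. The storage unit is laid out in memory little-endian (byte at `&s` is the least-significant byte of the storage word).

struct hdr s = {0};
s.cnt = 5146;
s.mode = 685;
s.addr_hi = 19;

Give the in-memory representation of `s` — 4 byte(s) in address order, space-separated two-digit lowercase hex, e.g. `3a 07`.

cnt (17b) val=5146 bits=0x141a at bit 0: 0x0000141a
mode (10b) val=685 bits=0x2ad at bit 17: 0x055a141a
addr_hi (5b) val=19 bits=0x13 at bit 27: 0x9d5a141a
word = 0x9d5a141a → little-endian bytes:
  [0]=0x1a  [1]=0x14  [2]=0x5a  [3]=0x9d

1a 14 5a 9d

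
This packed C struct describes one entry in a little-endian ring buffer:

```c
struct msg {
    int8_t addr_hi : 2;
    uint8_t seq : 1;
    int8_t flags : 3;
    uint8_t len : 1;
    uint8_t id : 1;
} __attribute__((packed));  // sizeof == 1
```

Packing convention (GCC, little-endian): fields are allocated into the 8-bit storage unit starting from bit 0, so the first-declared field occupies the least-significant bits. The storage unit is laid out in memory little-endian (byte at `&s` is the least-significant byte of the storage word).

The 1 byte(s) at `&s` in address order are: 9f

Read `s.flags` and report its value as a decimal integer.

3

[0]=0x9f (little-endian) → word 0x9f
addr_hi:2 @ bit 0 → (0x9f>>0)&0x3 = 0x3
seq:1 @ bit 2 → (0x9f>>2)&0x1 = 0x1
flags:3 @ bit 3 → (0x9f>>3)&0x7 = 0x3  ←
len:1 @ bit 6 → (0x9f>>6)&0x1 = 0x0
id:1 @ bit 7 → (0x9f>>7)&0x1 = 0x1
flags signed 3b, MSB=0: value = 3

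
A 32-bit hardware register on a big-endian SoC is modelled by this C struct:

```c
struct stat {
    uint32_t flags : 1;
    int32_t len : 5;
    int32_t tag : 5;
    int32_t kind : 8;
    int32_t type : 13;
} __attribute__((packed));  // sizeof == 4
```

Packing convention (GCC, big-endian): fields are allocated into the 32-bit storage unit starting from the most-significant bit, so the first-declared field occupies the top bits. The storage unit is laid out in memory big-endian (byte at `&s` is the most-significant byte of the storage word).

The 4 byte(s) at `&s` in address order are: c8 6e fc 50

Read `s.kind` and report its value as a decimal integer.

119

[0]=0xc8 [1]=0x6e [2]=0xfc [3]=0x50 (big-endian) → word 0xc86efc50
flags [31+:1] = (word>>31) & 0x1 = 1
len [26+:5] = (word>>26) & 0x1f = 18
tag [21+:5] = (word>>21) & 0x1f = 3
kind [13+:8] = (word>>13) & 0xff = 119  ←
type [0+:13] = (word>>0) & 0x1fff = 7248
kind signed 8b, MSB=0: value = 119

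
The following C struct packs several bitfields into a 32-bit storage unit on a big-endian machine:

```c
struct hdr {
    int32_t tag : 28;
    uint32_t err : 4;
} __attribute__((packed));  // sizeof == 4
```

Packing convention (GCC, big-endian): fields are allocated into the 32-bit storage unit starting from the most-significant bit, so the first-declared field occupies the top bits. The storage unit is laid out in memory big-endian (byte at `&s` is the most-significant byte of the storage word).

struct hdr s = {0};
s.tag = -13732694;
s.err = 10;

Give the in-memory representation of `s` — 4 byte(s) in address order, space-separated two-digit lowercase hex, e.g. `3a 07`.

tag:28 = -13732694 → 0xf2e74aa << 4 → word 0xf2e74aa0
err:4 = 10 → 0xa << 0 → word 0xf2e74aaa
word = 0xf2e74aaa → big-endian bytes:
  [0]=0xf2  [1]=0xe7  [2]=0x4a  [3]=0xaa

f2 e7 4a aa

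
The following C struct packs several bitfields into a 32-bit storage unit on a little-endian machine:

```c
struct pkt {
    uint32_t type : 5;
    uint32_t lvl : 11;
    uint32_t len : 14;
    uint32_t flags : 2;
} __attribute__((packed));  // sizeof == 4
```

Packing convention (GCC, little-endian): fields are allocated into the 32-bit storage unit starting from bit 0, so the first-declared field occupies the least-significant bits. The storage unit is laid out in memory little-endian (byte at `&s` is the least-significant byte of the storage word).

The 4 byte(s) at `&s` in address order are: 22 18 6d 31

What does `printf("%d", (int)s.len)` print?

[0]=0x22 [1]=0x18 [2]=0x6d [3]=0x31 (little-endian) → word 0x316d1822
type:5 @ bit 0 → (0x316d1822>>0)&0x1f = 0x2
lvl:11 @ bit 5 → (0x316d1822>>5)&0x7ff = 0xc1
len:14 @ bit 16 → (0x316d1822>>16)&0x3fff = 0x316d  ←
flags:2 @ bit 30 → (0x316d1822>>30)&0x3 = 0x0

12653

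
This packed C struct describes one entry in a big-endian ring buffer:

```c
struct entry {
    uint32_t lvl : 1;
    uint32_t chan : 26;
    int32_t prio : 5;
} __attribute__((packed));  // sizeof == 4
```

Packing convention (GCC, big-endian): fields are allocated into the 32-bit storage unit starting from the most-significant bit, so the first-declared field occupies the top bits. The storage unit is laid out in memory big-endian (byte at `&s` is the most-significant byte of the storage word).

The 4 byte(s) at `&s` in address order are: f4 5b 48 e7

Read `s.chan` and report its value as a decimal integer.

61004359

[0]=0xf4 [1]=0x5b [2]=0x48 [3]=0xe7 (big-endian) → word 0xf45b48e7
lvl [31+:1] = (word>>31) & 0x1 = 1
chan [5+:26] = (word>>5) & 0x3ffffff = 61004359  ←
prio [0+:5] = (word>>0) & 0x1f = 7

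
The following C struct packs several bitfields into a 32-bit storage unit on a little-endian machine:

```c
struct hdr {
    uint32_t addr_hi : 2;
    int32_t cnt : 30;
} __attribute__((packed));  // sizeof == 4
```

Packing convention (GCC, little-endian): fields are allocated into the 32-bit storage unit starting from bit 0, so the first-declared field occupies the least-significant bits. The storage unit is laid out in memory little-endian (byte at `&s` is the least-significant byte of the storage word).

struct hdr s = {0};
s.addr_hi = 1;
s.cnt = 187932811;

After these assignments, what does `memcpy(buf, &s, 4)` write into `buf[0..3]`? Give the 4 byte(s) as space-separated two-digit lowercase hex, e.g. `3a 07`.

addr_hi:2 = 1 → 0x1 << 0 → word 0x00000001
cnt:30 = 187932811 → 0xb33a08b << 2 → word 0x2cce822d
word = 0x2cce822d → little-endian bytes:
  [0]=0x2d  [1]=0x82  [2]=0xce  [3]=0x2c

2d 82 ce 2c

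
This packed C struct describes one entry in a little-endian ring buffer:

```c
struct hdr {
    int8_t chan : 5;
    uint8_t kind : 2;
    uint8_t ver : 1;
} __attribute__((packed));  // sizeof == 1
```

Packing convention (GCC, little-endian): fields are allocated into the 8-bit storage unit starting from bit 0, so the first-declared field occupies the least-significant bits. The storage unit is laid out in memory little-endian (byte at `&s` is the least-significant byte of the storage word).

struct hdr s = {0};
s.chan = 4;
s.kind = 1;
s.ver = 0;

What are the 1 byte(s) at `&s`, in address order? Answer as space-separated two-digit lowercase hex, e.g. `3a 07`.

24

chan:5 = 4 → 0x4 << 0 → word 0x04
kind:2 = 1 → 0x1 << 5 → word 0x24
ver:1 = 0 → 0x0 << 7 → word 0x24
word = 0x24 → little-endian bytes:
  [0]=0x24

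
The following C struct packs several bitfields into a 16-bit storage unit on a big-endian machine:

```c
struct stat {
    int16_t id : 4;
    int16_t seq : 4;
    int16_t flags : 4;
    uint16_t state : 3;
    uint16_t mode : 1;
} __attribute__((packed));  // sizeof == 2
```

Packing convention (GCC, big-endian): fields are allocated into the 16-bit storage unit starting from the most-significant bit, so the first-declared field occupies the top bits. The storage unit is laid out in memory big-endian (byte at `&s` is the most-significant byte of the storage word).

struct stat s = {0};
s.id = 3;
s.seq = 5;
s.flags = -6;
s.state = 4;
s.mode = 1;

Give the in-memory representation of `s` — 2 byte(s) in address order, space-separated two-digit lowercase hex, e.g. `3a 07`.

35 a9

[12+:4] id=3 & 0xf = 0x3; word=0x3000
[8+:4] seq=5 & 0xf = 0x5; word=0x3500
[4+:4] flags=-6 & 0xf = 0xa; word=0x35a0
[1+:3] state=4 & 0x7 = 0x4; word=0x35a8
[0+:1] mode=1 & 0x1 = 0x1; word=0x35a9
word = 0x35a9 → big-endian bytes:
  [0]=0x35  [1]=0xa9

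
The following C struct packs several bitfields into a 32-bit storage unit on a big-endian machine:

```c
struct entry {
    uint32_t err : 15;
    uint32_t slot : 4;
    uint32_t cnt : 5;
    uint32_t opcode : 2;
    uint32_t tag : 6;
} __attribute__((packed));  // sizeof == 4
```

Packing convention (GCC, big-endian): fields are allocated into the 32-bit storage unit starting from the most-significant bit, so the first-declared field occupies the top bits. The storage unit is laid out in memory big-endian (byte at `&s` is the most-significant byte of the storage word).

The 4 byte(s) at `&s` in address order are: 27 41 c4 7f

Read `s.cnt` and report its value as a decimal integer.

4

[0]=0x27 [1]=0x41 [2]=0xc4 [3]=0x7f (big-endian) → word 0x2741c47f
err:15 @ bit 17 → (0x2741c47f>>17)&0x7fff = 0x13a0
slot:4 @ bit 13 → (0x2741c47f>>13)&0xf = 0xe
cnt:5 @ bit 8 → (0x2741c47f>>8)&0x1f = 0x4  ←
opcode:2 @ bit 6 → (0x2741c47f>>6)&0x3 = 0x1
tag:6 @ bit 0 → (0x2741c47f>>0)&0x3f = 0x3f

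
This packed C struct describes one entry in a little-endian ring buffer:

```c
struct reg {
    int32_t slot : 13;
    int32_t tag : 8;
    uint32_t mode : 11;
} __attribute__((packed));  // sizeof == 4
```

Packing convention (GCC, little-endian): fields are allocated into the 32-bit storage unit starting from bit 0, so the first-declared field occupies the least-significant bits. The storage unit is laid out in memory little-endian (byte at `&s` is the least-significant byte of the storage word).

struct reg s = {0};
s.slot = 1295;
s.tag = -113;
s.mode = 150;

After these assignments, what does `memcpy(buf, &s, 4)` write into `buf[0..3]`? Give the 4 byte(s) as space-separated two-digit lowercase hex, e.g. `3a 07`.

0f e5 d1 12

[0+:13] slot=1295 & 0x1fff = 0x50f; word=0x0000050f
[13+:8] tag=-113 & 0xff = 0x8f; word=0x0011e50f
[21+:11] mode=150 & 0x7ff = 0x96; word=0x12d1e50f
word = 0x12d1e50f → little-endian bytes:
  [0]=0x0f  [1]=0xe5  [2]=0xd1  [3]=0x12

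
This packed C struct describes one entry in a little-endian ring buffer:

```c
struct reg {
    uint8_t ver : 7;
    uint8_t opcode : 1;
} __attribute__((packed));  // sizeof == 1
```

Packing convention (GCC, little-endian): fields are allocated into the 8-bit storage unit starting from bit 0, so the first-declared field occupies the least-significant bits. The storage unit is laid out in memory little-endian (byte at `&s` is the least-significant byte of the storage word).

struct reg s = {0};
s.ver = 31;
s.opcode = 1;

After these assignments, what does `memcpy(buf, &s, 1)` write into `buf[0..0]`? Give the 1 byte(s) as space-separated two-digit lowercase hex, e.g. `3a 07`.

ver:7 = 31 → 0x1f << 0 → word 0x1f
opcode:1 = 1 → 0x1 << 7 → word 0x9f
word = 0x9f → little-endian bytes:
  [0]=0x9f

9f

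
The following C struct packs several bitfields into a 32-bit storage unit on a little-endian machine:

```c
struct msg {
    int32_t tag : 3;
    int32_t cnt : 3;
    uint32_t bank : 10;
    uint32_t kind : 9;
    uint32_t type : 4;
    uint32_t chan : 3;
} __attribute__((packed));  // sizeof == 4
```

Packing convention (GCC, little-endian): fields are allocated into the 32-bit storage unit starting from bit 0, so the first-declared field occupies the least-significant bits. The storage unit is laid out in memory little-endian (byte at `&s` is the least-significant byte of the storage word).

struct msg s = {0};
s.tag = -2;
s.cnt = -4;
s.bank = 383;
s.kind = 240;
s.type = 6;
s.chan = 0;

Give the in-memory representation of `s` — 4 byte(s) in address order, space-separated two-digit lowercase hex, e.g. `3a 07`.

tag:3 = -2 → 0x6 << 0 → word 0x00000006
cnt:3 = -4 → 0x4 << 3 → word 0x00000026
bank:10 = 383 → 0x17f << 6 → word 0x00005fe6
kind:9 = 240 → 0xf0 << 16 → word 0x00f05fe6
type:4 = 6 → 0x6 << 25 → word 0x0cf05fe6
chan:3 = 0 → 0x0 << 29 → word 0x0cf05fe6
word = 0x0cf05fe6 → little-endian bytes:
  [0]=0xe6  [1]=0x5f  [2]=0xf0  [3]=0x0c

e6 5f f0 0c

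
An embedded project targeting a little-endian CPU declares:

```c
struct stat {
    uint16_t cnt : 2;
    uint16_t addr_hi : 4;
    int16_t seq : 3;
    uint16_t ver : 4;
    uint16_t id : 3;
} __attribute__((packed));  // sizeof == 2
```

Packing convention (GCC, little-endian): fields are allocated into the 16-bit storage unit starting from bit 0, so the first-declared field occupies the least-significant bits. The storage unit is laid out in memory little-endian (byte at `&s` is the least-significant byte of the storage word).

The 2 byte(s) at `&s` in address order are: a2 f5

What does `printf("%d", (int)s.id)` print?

7

[0]=0xa2 [1]=0xf5 (little-endian) → word 0xf5a2
cnt:2 @ bit 0 → (0xf5a2>>0)&0x3 = 0x2
addr_hi:4 @ bit 2 → (0xf5a2>>2)&0xf = 0x8
seq:3 @ bit 6 → (0xf5a2>>6)&0x7 = 0x6
ver:4 @ bit 9 → (0xf5a2>>9)&0xf = 0xa
id:3 @ bit 13 → (0xf5a2>>13)&0x7 = 0x7  ←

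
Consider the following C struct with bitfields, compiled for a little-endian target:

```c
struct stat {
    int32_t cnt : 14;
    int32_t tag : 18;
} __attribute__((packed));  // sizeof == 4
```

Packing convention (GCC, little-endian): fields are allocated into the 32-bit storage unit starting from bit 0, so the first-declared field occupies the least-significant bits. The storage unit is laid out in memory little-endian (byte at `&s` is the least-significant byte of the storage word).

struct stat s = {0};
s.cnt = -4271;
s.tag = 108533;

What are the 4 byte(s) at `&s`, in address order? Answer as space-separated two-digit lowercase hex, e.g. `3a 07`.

cnt:14 = -4271 → 0x2f51 << 0 → word 0x00002f51
tag:18 = 108533 → 0x1a7f5 << 14 → word 0x69fd6f51
word = 0x69fd6f51 → little-endian bytes:
  [0]=0x51  [1]=0x6f  [2]=0xfd  [3]=0x69

51 6f fd 69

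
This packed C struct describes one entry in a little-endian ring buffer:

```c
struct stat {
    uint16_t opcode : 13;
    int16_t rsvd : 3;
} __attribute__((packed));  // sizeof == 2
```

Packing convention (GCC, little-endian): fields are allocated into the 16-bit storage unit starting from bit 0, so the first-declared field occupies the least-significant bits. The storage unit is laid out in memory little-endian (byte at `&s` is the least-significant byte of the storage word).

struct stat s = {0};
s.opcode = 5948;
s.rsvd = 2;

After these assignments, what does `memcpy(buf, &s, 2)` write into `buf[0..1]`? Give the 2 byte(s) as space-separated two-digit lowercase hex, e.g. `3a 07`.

opcode:13 = 5948 → 0x173c << 0 → word 0x173c
rsvd:3 = 2 → 0x2 << 13 → word 0x573c
word = 0x573c → little-endian bytes:
  [0]=0x3c  [1]=0x57

3c 57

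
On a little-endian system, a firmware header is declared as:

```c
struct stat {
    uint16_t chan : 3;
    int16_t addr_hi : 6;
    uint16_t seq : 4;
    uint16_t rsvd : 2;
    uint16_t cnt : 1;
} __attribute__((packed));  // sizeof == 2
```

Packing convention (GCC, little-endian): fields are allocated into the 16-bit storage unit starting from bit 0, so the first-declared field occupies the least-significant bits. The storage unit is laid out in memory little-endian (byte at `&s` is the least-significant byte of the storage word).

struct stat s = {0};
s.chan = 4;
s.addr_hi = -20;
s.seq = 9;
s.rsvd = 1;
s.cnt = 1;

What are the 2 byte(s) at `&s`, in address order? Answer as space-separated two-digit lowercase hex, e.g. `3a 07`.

chan:3 = 4 → 0x4 << 0 → word 0x0004
addr_hi:6 = -20 → 0x2c << 3 → word 0x0164
seq:4 = 9 → 0x9 << 9 → word 0x1364
rsvd:2 = 1 → 0x1 << 13 → word 0x3364
cnt:1 = 1 → 0x1 << 15 → word 0xb364
word = 0xb364 → little-endian bytes:
  [0]=0x64  [1]=0xb3

64 b3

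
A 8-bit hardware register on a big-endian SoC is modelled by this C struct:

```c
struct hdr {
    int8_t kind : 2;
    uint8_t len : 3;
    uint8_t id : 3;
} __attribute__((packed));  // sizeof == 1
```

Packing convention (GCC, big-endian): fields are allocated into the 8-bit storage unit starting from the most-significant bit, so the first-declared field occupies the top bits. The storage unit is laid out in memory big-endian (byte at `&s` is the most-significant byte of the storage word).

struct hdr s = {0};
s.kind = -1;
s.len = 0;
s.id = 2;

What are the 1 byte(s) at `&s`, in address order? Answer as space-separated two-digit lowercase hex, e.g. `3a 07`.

kind (2b) val=-1 bits=0x3 at bit 6: 0xc0
len (3b) val=0 bits=0x0 at bit 3: 0xc0
id (3b) val=2 bits=0x2 at bit 0: 0xc2
word = 0xc2 → big-endian bytes:
  [0]=0xc2

c2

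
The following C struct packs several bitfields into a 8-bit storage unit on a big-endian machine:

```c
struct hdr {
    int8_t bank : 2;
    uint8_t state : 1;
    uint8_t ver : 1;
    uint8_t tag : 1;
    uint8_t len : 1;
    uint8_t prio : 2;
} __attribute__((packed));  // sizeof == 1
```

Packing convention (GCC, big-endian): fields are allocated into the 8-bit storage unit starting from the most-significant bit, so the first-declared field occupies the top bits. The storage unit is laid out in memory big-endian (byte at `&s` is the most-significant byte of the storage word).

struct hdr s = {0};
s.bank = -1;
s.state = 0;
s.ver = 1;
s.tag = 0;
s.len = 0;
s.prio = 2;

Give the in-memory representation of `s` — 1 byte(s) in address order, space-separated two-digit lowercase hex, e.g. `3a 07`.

d2

bank (2b) val=-1 bits=0x3 at bit 6: 0xc0
state (1b) val=0 bits=0x0 at bit 5: 0xc0
ver (1b) val=1 bits=0x1 at bit 4: 0xd0
tag (1b) val=0 bits=0x0 at bit 3: 0xd0
len (1b) val=0 bits=0x0 at bit 2: 0xd0
prio (2b) val=2 bits=0x2 at bit 0: 0xd2
word = 0xd2 → big-endian bytes:
  [0]=0xd2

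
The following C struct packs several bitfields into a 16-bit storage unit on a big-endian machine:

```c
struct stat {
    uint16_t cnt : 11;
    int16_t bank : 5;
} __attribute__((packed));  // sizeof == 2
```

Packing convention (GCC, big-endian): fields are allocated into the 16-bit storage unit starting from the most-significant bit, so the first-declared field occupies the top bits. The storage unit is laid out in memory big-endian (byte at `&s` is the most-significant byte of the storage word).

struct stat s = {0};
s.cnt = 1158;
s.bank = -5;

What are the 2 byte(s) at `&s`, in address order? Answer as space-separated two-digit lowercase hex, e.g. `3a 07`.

90 db

cnt:11 = 1158 → 0x486 << 5 → word 0x90c0
bank:5 = -5 → 0x1b << 0 → word 0x90db
word = 0x90db → big-endian bytes:
  [0]=0x90  [1]=0xdb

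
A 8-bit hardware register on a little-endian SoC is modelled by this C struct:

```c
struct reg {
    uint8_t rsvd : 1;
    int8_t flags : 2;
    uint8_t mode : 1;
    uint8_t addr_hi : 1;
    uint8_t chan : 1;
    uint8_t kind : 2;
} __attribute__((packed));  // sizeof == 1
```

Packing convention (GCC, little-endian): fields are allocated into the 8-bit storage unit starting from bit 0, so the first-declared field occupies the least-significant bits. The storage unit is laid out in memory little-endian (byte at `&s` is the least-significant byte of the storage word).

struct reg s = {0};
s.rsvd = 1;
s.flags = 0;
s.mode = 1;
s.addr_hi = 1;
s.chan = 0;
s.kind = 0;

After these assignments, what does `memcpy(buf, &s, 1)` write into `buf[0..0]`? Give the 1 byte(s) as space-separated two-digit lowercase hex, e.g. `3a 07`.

19

[0+:1] rsvd=1 & 0x1 = 0x1; word=0x01
[1+:2] flags=0 & 0x3 = 0x0; word=0x01
[3+:1] mode=1 & 0x1 = 0x1; word=0x09
[4+:1] addr_hi=1 & 0x1 = 0x1; word=0x19
[5+:1] chan=0 & 0x1 = 0x0; word=0x19
[6+:2] kind=0 & 0x3 = 0x0; word=0x19
word = 0x19 → little-endian bytes:
  [0]=0x19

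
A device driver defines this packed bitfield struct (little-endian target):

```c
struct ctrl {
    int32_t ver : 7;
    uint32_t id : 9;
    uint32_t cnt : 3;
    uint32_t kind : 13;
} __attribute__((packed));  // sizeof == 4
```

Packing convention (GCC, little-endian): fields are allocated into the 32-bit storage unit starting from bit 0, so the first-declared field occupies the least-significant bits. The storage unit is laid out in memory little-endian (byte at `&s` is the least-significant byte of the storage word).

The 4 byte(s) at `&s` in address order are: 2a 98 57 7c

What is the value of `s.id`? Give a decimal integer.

[0]=0x2a [1]=0x98 [2]=0x57 [3]=0x7c (little-endian) → word 0x7c57982a
ver [0+:7] = (word>>0) & 0x7f = 42
id [7+:9] = (word>>7) & 0x1ff = 304  ←
cnt [16+:3] = (word>>16) & 0x7 = 7
kind [19+:13] = (word>>19) & 0x1fff = 3978

304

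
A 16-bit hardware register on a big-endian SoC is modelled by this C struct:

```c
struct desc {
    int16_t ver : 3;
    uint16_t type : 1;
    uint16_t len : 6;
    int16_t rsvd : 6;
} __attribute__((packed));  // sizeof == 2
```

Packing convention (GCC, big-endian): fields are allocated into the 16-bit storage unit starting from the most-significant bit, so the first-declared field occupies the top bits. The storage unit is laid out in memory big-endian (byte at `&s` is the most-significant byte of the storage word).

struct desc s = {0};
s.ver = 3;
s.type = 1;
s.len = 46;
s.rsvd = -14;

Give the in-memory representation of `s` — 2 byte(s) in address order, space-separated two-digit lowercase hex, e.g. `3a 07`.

7b b2

ver (3b) val=3 bits=0x3 at bit 13: 0x6000
type (1b) val=1 bits=0x1 at bit 12: 0x7000
len (6b) val=46 bits=0x2e at bit 6: 0x7b80
rsvd (6b) val=-14 bits=0x32 at bit 0: 0x7bb2
word = 0x7bb2 → big-endian bytes:
  [0]=0x7b  [1]=0xb2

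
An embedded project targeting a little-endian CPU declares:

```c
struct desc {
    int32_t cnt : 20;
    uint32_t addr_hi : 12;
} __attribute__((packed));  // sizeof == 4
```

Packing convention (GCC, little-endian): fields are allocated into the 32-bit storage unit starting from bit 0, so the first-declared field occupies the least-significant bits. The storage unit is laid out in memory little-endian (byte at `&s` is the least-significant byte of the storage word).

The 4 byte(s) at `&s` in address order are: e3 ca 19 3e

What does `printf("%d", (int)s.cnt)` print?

-406813

[0]=0xe3 [1]=0xca [2]=0x19 [3]=0x3e (little-endian) → word 0x3e19cae3
cnt [0+:20] = (word>>0) & 0xfffff = 641763  ←
addr_hi [20+:12] = (word>>20) & 0xfff = 993
cnt signed 20b, MSB=1: 641763 - 1048576 = -406813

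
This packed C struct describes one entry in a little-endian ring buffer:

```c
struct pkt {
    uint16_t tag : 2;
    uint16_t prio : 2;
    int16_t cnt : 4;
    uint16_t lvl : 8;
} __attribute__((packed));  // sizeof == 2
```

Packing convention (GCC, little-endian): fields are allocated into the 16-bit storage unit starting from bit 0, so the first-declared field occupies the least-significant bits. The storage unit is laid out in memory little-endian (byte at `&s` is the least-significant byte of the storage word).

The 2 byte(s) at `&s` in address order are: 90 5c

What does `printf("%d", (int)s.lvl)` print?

92

[0]=0x90 [1]=0x5c (little-endian) → word 0x5c90
tag [0+:2] = (word>>0) & 0x3 = 0
prio [2+:2] = (word>>2) & 0x3 = 0
cnt [4+:4] = (word>>4) & 0xf = 9
lvl [8+:8] = (word>>8) & 0xff = 92  ←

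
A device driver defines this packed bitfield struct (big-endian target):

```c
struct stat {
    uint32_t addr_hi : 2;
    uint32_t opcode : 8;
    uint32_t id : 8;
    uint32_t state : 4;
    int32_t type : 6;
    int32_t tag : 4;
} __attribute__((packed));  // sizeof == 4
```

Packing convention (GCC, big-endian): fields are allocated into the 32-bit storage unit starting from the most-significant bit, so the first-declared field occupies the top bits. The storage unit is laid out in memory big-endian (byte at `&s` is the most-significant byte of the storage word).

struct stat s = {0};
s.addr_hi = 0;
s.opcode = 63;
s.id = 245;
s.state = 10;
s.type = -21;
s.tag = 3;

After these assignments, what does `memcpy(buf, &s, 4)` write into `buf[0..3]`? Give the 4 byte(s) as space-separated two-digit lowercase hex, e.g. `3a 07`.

addr_hi:2 = 0 → 0x0 << 30 → word 0x00000000
opcode:8 = 63 → 0x3f << 22 → word 0x0fc00000
id:8 = 245 → 0xf5 << 14 → word 0x0ffd4000
state:4 = 10 → 0xa << 10 → word 0x0ffd6800
type:6 = -21 → 0x2b << 4 → word 0x0ffd6ab0
tag:4 = 3 → 0x3 << 0 → word 0x0ffd6ab3
word = 0x0ffd6ab3 → big-endian bytes:
  [0]=0x0f  [1]=0xfd  [2]=0x6a  [3]=0xb3

0f fd 6a b3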